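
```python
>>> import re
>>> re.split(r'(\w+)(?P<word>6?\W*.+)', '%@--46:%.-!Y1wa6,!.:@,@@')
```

Pattern: one or more of a word character (captured); then optionally a literal '6', then zero or more of a non-word character, then one or more of any character (captured as 'word').
Matches to split on: at [4:24] → '46:%.-!Y1wa6,!.:@,@@'.
Because the pattern has a capturing group, `split` also inserts each captured text between the pieces.

['%@--', '46', ':%.-!Y1wa6,!.:@,@@', '']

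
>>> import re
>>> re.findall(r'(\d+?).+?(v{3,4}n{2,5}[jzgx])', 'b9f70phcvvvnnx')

[('9', 'vvvnnx')]

The pattern matches one or more of a digit (lazy) (captured); then one or more of any character (lazy); then 3 to 4 of the literal 'v', then 2 to 5 of the literal 'n', then one of [jzgx] (captured).
2 groups means the one result is a tuple of 2 captured strings — 1 here.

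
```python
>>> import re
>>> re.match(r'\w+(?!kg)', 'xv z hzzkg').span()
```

`match` is anchored at position 0; if the pattern doesn't fit there, it returns None.
The match spans [0:2] → 'xv'.

(0, 2)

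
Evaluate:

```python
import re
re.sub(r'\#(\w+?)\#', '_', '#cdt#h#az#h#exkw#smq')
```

Matches: at [0:5] → '#cdt#'; at [6:10] → '#az#'; at [11:17] → '#exkw#'.
Every occurrence is swapped for '_'.

'_h_h_smq'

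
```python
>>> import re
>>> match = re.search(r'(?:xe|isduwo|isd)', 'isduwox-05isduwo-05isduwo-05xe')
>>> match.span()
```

(0, 6)

Alternation isn't longest-match — the leftmost alternative that fits at this position is chosen.
`re.search` tries every starting position until one works.
The match spans [0:6] → 'isduwo'.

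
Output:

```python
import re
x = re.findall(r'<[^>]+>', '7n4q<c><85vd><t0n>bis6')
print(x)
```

Matches: at [4:7] → '<c>'; at [7:13] → '<85vd>'; at [13:18] → '<t0n>'.
With no groups in the pattern, `findall` gives back each whole match — 3 here.

['<c>', '<85vd>', '<t0n>']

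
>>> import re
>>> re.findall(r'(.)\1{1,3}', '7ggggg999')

['g', '9']

A backreference is literal: `\1` must see the identical characters the first group matched.
Because there's exactly one group, `findall` drops the full match and keeps group 1 from each hit.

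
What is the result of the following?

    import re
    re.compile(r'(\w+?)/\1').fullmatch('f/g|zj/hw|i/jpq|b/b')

A backreference is literal: `\1` must see the identical characters the first group matched.
For `fullmatch`, every character of the input must be accounted for by the pattern.
Here the string isn't matched end-to-end, so the call returns None.

None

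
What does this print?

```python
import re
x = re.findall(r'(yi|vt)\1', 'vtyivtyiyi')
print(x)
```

`\1` is not a pattern — it's the concrete string captured by group 1, re-applied verbatim.
Walking the string: at [6:10] match 'yiyi', group 1 = 'yi'.
Because there's exactly one group, `findall` drops the full match and keeps group 1 from the one hit.

['yi']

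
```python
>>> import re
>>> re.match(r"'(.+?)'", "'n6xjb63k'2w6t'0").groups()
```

('n6xjb63k',)

A `+?`/`*?`/`{m,n}?` starts at its minimum and grows only as far as needed for what follows to match.
`re.match` won't scan ahead — the pattern has to work from the very first character.
The match spans [0:10] → "'n6xjb63k'".
Captured: group 1 = 'n6xjb63k'.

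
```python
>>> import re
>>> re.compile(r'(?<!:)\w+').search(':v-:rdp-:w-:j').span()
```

`(?!…)`/`(?<!…)` only lets a position through if the neighbouring text does NOT match; no characters are consumed.
`re.search` scans for the first position where the pattern succeeds.
The match spans [5:7] → 'dp'.

(5, 7)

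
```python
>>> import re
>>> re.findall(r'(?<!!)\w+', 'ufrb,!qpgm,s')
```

['ufrb', 'pgm', 's']

The negative lookahead/lookbehind blocks any match where the forbidden context is present.
Matches: at [0:4] → 'ufrb'; at [7:10] → 'pgm'; at [11:12] → 's'.
No capturing groups, so `findall` returns the 3 full match strings.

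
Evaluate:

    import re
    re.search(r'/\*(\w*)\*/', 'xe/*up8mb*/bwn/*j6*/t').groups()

`search` walks the string left to right and returns the first match it finds.
The match spans [2:11] → '/*up8mb*/'.
Captured: group 1 = 'up8mb'.

('up8mb',)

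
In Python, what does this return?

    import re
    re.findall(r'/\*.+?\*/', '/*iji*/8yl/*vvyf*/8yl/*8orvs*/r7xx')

The `?` after the quantifier makes it lazy — it takes as little as possible before letting the rest of the pattern try.
No capturing groups, so `findall` returns the 3 full match strings.

['/*iji*/', '/*vvyf*/', '/*8orvs*/']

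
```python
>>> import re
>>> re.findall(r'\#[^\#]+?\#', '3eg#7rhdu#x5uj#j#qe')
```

Matches: at [3:10] → '#7rhdu#'; at [14:17] → '#j#'.
Since nothing is captured, `findall` lists the 2 matched substrings directly.

['#7rhdu#', '#j#']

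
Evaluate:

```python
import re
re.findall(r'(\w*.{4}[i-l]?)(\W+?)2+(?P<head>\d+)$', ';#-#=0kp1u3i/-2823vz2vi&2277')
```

The pattern matches zero or more of a word character, then exactly 4 of any character, then optionally a character in [i-l] (captured); then one or more of a non-word character (lazy) (captured); then one or more of a literal '2'; then one or more of a digit (captured as 'head'); then anchored at the end.
Scanning left to right: at [14:28] match '2823vz2vi&2277', groups = ('2823vz2vi', '&', '77').
`findall` packs the 3 group values into a tuple for every match.

[('2823vz2vi', '&', '77')]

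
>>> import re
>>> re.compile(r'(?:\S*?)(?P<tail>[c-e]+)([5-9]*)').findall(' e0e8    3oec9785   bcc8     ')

[('e', ''), ('e', '8'), ('ec', '9785'), ('cc', '8')]

The `?` after the quantifier makes it lazy — it takes as little as possible before letting the rest of the pattern try.
Multiple groups make `findall` return tuples — one 2-tuple for each match.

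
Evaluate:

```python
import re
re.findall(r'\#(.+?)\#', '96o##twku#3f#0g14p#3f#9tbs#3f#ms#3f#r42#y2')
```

['#twku', '0g14p', '9tbs', 'ms', 'r42']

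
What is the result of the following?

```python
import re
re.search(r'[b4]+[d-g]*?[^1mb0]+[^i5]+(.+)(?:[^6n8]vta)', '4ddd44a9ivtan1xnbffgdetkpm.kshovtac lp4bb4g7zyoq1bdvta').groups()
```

Pattern: one or more of one of [b4]; then zero or more of a character in [d-g] (lazy), then one or more of any character except [1mb0], then one or more of any character except [i5]; then one or more of any character (captured); then any character except [6n8], then the literal 'vta' (non-capturing group).
`re.search` scans for the first position where the pattern succeeds.
The match spans [0:54] → '4ddd44a9ivtan1xnbffgdetkpm.kshovtac lp4bb4g7zyoq1bdvta'.
Captured: group 1 = 'b'.

('b',)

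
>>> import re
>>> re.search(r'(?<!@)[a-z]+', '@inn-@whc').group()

'nn'

The negative lookahead/lookbehind blocks any match where the forbidden context is present.
`re.search` scans for the first position where the pattern succeeds.
The match spans [2:4] → 'nn'.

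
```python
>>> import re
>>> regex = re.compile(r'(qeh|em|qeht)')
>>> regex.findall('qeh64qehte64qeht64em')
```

['qeh', 'qeh', 'qeh', 'em']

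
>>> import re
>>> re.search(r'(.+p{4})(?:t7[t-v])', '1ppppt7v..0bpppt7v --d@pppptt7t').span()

The pattern matches one or more of any character, then exactly 4 of the literal 'p' (captured); then the literal 't7', then a character in [t-v] (non-capturing group).
`re.search` scans for the first position where the pattern succeeds.
The match spans [0:8] → '1ppppt7v'.
Captured: group 1 = '1pppp'.

(0, 8)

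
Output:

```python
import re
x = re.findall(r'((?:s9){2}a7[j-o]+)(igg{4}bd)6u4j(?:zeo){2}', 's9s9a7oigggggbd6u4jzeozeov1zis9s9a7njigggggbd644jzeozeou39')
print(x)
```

[('s9s9a7o', 'igggggbd')]

The pattern matches the literal 's9' repeated 2 times, then the literal 'a7', then one or more of a character in [j-o] (captured); then the literal 'ig', then exactly 4 of the literal 'g', then the literal 'bd' (captured); then the literal '6u', then the literal '4j', then the literal 'zeo' repeated 2 times.
With 2 capturing groups, `findall` returns a 2-tuple per match.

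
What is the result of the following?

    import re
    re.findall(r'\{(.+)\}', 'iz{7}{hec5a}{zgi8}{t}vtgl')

Walking the string: at [2:21] match '{7}{hec5a}{zgi8}{t}', group 1 = '7}{hec5a}{zgi8}{t'.
Because there's exactly one group, `findall` drops the full match and keeps group 1 from the one hit.

['7}{hec5a}{zgi8}{t']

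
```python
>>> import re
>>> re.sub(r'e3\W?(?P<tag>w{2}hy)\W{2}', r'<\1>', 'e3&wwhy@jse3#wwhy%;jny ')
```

This matches the literal 'e3', then optionally a non-word character; then exactly 2 of the literal 'w', then the literal 'hy' (captured as 'tag'); then exactly 2 of a non-word character.
Matches: at [10:19] → 'e3#wwhy%;'.
The replacement refers to a captured group, so each match is rewritten using its own captured text.

'e3&wwhy@js<wwhy>jny '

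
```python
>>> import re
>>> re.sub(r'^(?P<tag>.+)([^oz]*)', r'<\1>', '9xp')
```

'<9xp>'

Pattern: anchored at the start of the string; then one or more of any character (captured as 'tag'); then zero or more of any character except [oz] (captured).
Each match is replaced using the text its own group 1 captured.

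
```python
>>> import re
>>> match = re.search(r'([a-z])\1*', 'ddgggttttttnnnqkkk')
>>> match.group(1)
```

'd'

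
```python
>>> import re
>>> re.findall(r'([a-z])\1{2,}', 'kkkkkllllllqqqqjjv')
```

['k', 'l', 'q']

After group 1 captures some text, `\1` only succeeds where that same text appears again.
Matches: at [0:5] match 'kkkkk', group 1 = 'k'; at [5:11] match 'llllll', group 1 = 'l'; at [11:15] match 'qqqq', group 1 = 'q'.
`findall` collects group 1 from each match (3 total).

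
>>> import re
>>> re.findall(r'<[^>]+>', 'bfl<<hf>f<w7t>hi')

['<<hf>', '<w7t>']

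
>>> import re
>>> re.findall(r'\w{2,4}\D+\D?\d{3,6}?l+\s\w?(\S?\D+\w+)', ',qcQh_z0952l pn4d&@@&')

The pattern matches 2 to 4 of a word character, then one or more of a non-digit, then optionally a non-digit; then 3 to 6 of a digit (lazy), then one or more of a literal 'l'; then whitespace, then optionally a word character; then optionally a non-whitespace character, then one or more of a non-digit, then one or more of a word character (captured).
Scanning left to right: at [1:17] match 'qcQh_z0952l pn4d', group 1 = 'n4d'.
One capturing group, so `findall` returns just the captured substring from the one match — 1 in all.

['n4d']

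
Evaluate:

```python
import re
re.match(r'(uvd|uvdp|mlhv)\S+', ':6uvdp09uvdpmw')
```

None

`re.match` won't scan ahead — the pattern has to work from the very first character.
Here the string doesn't start with a match, so the call returns None.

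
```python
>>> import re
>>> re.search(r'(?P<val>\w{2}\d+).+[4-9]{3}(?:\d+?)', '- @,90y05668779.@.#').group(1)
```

'0y056'

The match spans [5:15] → '0y05668779'.
Captured: group 1 = '0y056'.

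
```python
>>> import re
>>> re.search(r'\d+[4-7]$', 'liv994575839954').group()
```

'994575839954'

Pattern: one or more of a digit; then a character in [4-7]; then anchored at the end.
The match spans [3:15] → '994575839954'.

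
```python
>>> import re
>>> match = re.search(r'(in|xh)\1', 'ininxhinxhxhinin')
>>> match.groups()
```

('in',)

The backreference `\1` re-matches whatever the first group consumed, character for character.
Unlike `match`, `search` isn't anchored — it looks for the pattern anywhere in the string.
The match spans [0:4] → 'inin'.
Captured: group 1 = 'in'.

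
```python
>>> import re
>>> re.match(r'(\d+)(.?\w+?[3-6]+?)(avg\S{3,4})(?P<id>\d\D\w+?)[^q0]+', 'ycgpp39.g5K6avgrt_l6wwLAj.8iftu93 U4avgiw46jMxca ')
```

None

With `match`, the pattern is implicitly anchored at the beginning.
Here the pattern fails at index 0, so the call returns None.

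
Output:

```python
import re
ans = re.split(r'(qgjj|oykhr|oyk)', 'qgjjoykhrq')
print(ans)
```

Branches in `(...|...)` are attempted left-to-right; the first branch that allows the whole pattern to succeed is taken.
The group in the pattern means `split` returns the separators' captures alongside the pieces.

['', 'qgjj', '', 'oykhr', 'q']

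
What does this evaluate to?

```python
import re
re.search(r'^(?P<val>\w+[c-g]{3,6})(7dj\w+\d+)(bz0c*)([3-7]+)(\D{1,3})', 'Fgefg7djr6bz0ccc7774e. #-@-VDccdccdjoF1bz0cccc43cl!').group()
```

'Fgefg7djr6bz0ccc7774e. '

This matches anchored at the start of the string; then one or more of a word character, then 3 to 6 of a character in [c-g] (captured as 'val'); then the literal '7dj', then one or more of a word character, then one or more of a digit (captured); then the literal 'bz0', then zero or more of a literal 'c' (captured); then one or more of a character in [3-7] (captured); then 1 to 3 of a non-digit (captured).
Unlike `match`, `search` isn't anchored — it looks for the pattern anywhere in the string.
The match spans [0:23] → 'Fgefg7djr6bz0ccc7774e. '.
Captured: group 1 = 'Fgefg', group 2 = '7djr6', group 3 = 'bz0ccc', group 4 = '7774', group 5 = 'e. '.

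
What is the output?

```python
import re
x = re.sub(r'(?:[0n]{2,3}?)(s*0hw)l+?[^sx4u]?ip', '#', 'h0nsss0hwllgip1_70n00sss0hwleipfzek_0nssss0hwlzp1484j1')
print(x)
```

h#1_70#fzek_0nssss0hwlzp1484j1

This matches 2 to 3 of one of [0n] (lazy) (non-capturing group); then zero or more of the literal 's', then the literal '0hw' (captured); then one or more of a literal 'l' (lazy), then optionally any character except [sx4u], then the literal 'ip'.
Matches: at [1:14] → '0nsss0hwllgip'; at [18:31] → 'n00sss0hwleip'.
Each match is replaced by '#'.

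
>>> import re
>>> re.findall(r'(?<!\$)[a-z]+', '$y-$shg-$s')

['hg']

`(?!…)`/`(?<!…)` only lets a position through if the neighbouring text does NOT match; no characters are consumed.
Scanning left to right: at [5:7] → 'hg'.
No capturing groups, so `findall` returns the 1 full match string.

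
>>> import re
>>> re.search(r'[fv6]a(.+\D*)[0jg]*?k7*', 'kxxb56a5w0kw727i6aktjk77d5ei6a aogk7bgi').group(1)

The pattern matches one of [fv6], then a literal 'a'; then one or more of any character, then zero or more of a non-digit (captured); then zero or more of one of [0jg] (lazy); then a literal 'k', then zero or more of a literal '7'.
Unlike `match`, `search` isn't anchored — it looks for the pattern anywhere in the string.
The match spans [5:36] → '6a5w0kw727i6aktjk77d5ei6a aogk7'.
Captured: group 1 = '5w0kw727i6aktjk77d5ei6a aog'.

'5w0kw727i6aktjk77d5ei6a aog'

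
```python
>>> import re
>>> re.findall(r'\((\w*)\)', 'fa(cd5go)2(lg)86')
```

['cd5go', 'lg']

Walking the string: at [2:9] match '(cd5go)', group 1 = 'cd5go'; at [10:14] match '(lg)', group 1 = 'lg'.
With a single group, `findall` returns only what that group captured — 2 items.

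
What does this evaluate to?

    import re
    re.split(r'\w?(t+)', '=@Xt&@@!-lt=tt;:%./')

Pattern: optionally a word character; then one or more of a literal 't' (captured).
Because the pattern has a capturing group, `split` also inserts each captured text between the pieces.

['=@', 't', '&@@!-', 't', '=', 't', ';:%./']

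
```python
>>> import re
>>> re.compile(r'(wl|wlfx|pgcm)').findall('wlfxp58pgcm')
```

['wl', 'pgcm']

Alternation isn't longest-match — the leftmost alternative that fits at this position is chosen.
Walking the string: at [0:2] match 'wl', group 1 = 'wl'; at [7:11] match 'pgcm', group 1 = 'pgcm'.
With a single group, `findall` returns only what that group captured — 2 items.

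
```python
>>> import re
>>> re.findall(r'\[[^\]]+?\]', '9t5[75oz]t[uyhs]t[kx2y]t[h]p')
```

With no groups in the pattern, `findall` gives back each whole match — 4 here.

['[75oz]', '[uyhs]', '[kx2y]', '[h]']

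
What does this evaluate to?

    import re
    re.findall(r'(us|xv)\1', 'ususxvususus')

['us', 'us']

The backreference `\1` re-matches whatever the first group consumed, character for character.
Walking the string: at [0:4] match 'usus', group 1 = 'us'; at [6:10] match 'usus', group 1 = 'us'.
Because there's exactly one group, `findall` drops the full match and keeps group 1 from each hit.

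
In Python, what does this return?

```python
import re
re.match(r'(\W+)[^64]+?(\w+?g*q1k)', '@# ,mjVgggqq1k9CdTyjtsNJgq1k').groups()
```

This matches one or more of a non-word character (captured); then one or more of any character except [64] (lazy); then one or more of a word character (lazy), then zero or more of the literal 'g', then the literal 'q1k' (captured).
Lazy quantifiers expand one character at a time until the remainder of the pattern can match.
`match` is anchored at position 0; if the pattern doesn't fit there, it returns None.
The match spans [0:14] → '@# ,mjVgggqq1k'.
Captured: group 1 = '@# ,', group 2 = 'jVgggqq1k'.

('@# ,', 'jVgggqq1k')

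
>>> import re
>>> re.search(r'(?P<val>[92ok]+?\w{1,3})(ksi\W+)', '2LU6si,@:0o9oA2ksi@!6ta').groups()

Pattern: one or more of one of [92ok] (lazy), then 1 to 3 of a word character (captured as 'val'); then the literal 'ksi', then one or more of a non-word character (captured).
`search` walks the string left to right and returns the first match it finds.
The match spans [10:20] → 'o9oA2ksi@!'.
Captured: group 1 = 'o9oA2', group 2 = 'ksi@!'.

('o9oA2', 'ksi@!')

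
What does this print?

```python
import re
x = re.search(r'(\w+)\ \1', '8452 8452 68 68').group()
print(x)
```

A backreference is literal: `\1` must see the identical characters the first group matched.
`re.search` tries every starting position until one works.
The match spans [0:9] → '8452 8452'.
Captured: group 1 = '8452'.

8452 8452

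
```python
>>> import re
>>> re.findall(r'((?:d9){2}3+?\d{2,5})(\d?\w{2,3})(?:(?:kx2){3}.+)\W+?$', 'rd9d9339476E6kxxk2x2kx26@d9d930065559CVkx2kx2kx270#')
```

[('d9d9300655', '59CV')]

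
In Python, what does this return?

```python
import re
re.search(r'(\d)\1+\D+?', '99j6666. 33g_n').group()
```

`\1` is not a pattern — it's the concrete string captured by group 1, re-applied verbatim.
The match spans [0:3] → '99j'.

'99j'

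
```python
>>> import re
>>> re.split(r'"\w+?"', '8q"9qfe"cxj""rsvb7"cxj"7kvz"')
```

['8q', 'cxj"', 'cxj', '']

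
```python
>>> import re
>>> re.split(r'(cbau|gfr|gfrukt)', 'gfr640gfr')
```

Because the pattern has a capturing group, `split` also inserts each captured text between the pieces.

['', 'gfr', '640', 'gfr', '']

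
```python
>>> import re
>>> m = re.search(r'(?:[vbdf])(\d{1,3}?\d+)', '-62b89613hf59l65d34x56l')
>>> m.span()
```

(3, 9)

This matches one of [vbdf] (non-capturing group); then 1 to 3 of a digit (lazy), then one or more of a digit (captured).
Unlike `match`, `search` isn't anchored — it looks for the pattern anywhere in the string.
The match spans [3:9] → 'b89613'.
Captured: group 1 = '89613'.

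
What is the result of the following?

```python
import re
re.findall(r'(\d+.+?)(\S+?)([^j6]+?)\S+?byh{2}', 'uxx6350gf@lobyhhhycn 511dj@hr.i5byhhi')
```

[('6350g', 'f', '@'), ('511d', 'j', '@')]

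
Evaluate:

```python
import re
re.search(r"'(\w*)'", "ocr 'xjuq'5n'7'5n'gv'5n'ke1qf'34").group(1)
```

`search` walks the string left to right and returns the first match it finds.
The match spans [4:10] → "'xjuq'".
Captured: group 1 = 'xjuq'.

'xjuq'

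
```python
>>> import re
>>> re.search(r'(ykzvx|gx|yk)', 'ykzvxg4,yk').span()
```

(0, 5)

The regex engine tests alternatives in the order written; an earlier branch that matches wins even if a later one would match more.
Unlike `match`, `search` isn't anchored — it looks for the pattern anywhere in the string.
The match spans [0:5] → 'ykzvx'.
Captured: group 1 = 'ykzvx'.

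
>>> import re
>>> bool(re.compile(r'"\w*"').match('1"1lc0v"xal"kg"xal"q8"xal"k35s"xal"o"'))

False

`match` is anchored at position 0; if the pattern doesn't fit there, it returns None.
Here the string doesn't start with a match, so the call returns None, and `bool(None)` is False.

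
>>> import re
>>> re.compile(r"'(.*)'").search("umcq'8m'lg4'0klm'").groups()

("8m'lg4'0klm",)

The match spans [4:17] → "'8m'lg4'0klm'".
Captured: group 1 = "8m'lg4'0klm".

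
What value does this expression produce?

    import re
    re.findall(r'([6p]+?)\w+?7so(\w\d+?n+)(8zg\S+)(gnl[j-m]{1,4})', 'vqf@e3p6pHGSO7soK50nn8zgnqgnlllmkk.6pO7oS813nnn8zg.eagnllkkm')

[('p', 'K50nn', '8zgnqgnlllmkk.6pO7oS813nnn8zg.ea', 'gnllkkm')]

This matches one or more of one of [6p] (lazy) (captured); then one or more of a word character (lazy), then the literal '7so'; then a word character, then one or more of a digit (lazy), then one or more of a literal 'n' (captured); then the literal '8zg', then one or more of a non-whitespace character (captured); then the literal 'gnl', then 1 to 4 of a character in [j-m] (captured).
A `+?`/`*?`/`{m,n}?` starts at its minimum and grows only as far as needed for what follows to match.
Walking the string: at [6:60] match 'p6pHGSO7soK50nn8zgnqgnlllmkk.6pO7oS813nnn8zg.eagnllkkm', groups = ('p', 'K50nn', '8zgnqgnlllmkk.6pO7oS813nnn8zg.ea', 'gnllkkm').
`findall` packs the 4 group values into a tuple for every match.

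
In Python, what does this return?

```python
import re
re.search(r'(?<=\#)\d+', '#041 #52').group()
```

'041'

The positive lookaround only admits positions where the adjacent text matches; those characters stay outside the span.
Unlike `match`, `search` isn't anchored — it looks for the pattern anywhere in the string.
The match spans [1:4] → '041'.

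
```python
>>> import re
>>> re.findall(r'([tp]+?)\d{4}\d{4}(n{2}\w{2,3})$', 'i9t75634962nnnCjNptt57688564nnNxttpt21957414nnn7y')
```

The pattern matches one or more of one of [tp] (lazy) (captured); then exactly 4 of a digit, then exactly 4 of a digit; then exactly 2 of the literal 'n', then 2 to 3 of a word character (captured); then anchored at the end.
Multiple groups make `findall` return tuples — one 2-tuple for the one match.

[('ttpt', 'nnn7y')]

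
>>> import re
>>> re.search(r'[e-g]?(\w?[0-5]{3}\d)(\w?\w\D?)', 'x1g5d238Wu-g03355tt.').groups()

('03355', 'tt.')

The pattern matches optionally a character in [e-g]; then optionally a word character, then exactly 3 of a character in [0-5], then a digit (captured); then optionally a word character, then a word character, then optionally a non-digit (captured).
`search` walks the string left to right and returns the first match it finds.
The match spans [11:20] → 'g03355tt.'.
Captured: group 1 = '03355', group 2 = 'tt.'.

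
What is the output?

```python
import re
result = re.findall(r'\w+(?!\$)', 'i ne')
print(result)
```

['i', 'ne']

The negative lookahead/lookbehind blocks any match where the forbidden context is present.
Matches: at [0:1] → 'i'; at [2:4] → 'ne'.
Since nothing is captured, `findall` lists the 2 matched substrings directly.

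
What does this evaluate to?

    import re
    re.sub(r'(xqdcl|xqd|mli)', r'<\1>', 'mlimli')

'<mli><mli>'

Matches: at [0:3] → 'mli'; at [3:6] → 'mli'.
The replacement refers to a captured group, so each match is rewritten using its own captured text.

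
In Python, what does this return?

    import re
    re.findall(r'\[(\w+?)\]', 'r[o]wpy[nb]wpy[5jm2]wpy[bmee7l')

['o', 'nb', '5jm2']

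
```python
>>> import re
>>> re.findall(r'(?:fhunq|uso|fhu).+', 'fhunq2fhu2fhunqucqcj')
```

['fhunq2fhu2fhunqucqcj']

Scanning left to right: at [0:20] → 'fhunq2fhu2fhunqucqcj'.
Since nothing is captured, `findall` lists the 1 matched substring directly.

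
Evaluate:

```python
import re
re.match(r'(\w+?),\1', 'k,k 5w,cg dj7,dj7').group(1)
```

The match spans [0:3] → 'k,k'.
Captured: group 1 = 'k'.

'k'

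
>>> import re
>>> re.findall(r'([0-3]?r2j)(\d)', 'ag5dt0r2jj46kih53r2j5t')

[('3r2j', '5')]

`findall` packs the 2 group values into a tuple for every match.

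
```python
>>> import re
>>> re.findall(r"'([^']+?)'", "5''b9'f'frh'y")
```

['b9', 'frh']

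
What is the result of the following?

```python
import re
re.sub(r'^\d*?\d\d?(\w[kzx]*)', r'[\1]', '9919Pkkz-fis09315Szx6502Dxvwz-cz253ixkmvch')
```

'[1]9Pkkz-fis09315Szx6502Dxvwz-cz253ixkmvch'

This matches anchored at the start of the string; then zero or more of a digit (lazy), then a digit, then optionally a digit; then a word character, then zero or more of one of [kzx] (captured).
With the lazy modifier that quantifier settles for the fewest repetitions that let the rest of the pattern succeed (the atoms after it are unaffected and can still be greedy).
Matches: at [0:3] → '991'.
Each match is replaced using the text its own group 1 captured.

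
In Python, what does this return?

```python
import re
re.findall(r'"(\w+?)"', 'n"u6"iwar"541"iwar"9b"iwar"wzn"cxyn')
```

['u6', '541', '9b', 'wzn']

With a single group, `findall` returns only what that group captured — 4 items.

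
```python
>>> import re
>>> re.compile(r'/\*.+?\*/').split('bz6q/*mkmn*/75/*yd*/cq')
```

['bz6q', '75', 'cq']

Lazy quantifiers expand one character at a time until the remainder of the pattern can match.
Matches to split on: at [4:12] → '/*mkmn*/'; at [14:20] → '/*yd*/'.
The string is cut at each match, leaving 3 pieces.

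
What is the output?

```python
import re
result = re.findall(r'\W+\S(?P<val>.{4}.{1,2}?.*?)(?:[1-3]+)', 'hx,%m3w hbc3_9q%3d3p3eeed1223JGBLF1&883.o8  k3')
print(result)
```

The pattern matches one or more of a non-word character, then a non-whitespace character; then exactly 4 of any character, then 1 to 2 of any character (lazy), then zero or more of any character (lazy) (captured as 'val'); then one or more of a character in [1-3] (non-capturing group).
Lazy quantifiers expand one character at a time until the remainder of the pattern can match.
Matches: at [2:12] match ',%m3w hbc3', group 1 = '3w hbc'; at [15:29] match '%3d3p3eeed1223', group 1 = 'd3p3eeed'; at [35:46] match '&883.o8  k3', group 1 = '83.o8  k'.
One capturing group, so `findall` returns just the captured substring from each match — 3 in all.

['3w hbc', 'd3p3eeed', '83.o8  k']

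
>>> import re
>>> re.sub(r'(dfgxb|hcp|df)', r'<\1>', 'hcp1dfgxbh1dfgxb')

'<hcp>1<dfgxb>h1<dfgxb>'

Alternation isn't longest-match — the leftmost alternative that fits at this position is chosen.
Each match is replaced using the text its own group 1 captured.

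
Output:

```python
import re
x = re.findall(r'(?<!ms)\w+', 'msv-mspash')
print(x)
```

Because the assertion is negative and zero-width, positions next to the forbidden text are skipped.
Since nothing is captured, `findall` lists the 2 matched substrings directly.

['msv', 'mspash']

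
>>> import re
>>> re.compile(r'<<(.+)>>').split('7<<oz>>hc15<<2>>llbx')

['7', 'oz>>hc15<<2', 'llbx']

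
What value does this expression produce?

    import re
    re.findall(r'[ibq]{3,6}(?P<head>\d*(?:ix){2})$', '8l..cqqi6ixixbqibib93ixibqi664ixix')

The pattern matches 3 to 6 of one of [ibq]; then zero or more of a digit, then the literal 'ix' repeated 2 times (captured as 'head'); then anchored at the end.
Scanning left to right: at [23:34] match 'ibqi664ixix', group 1 = '664ixix'.
Because there's exactly one group, `findall` drops the full match and keeps group 1 from the one hit.

['664ixix']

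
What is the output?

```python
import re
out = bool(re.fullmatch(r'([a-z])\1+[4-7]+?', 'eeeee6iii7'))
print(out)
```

False

A backreference is literal: `\1` must see the identical characters the first group matched.
`re.fullmatch` requires the pattern to consume the entire string.
Here there's no way to consume every character, so the call returns None, and `bool(None)` is False.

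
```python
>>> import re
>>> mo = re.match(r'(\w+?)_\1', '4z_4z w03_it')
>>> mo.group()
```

'4z_4z'

`re.match` won't scan ahead — the pattern has to work from the very first character.
The match spans [0:5] → '4z_4z'.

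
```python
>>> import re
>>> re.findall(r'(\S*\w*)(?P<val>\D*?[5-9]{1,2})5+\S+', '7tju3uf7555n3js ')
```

[('7tju3uf75', '5')]

Pattern: zero or more of a non-whitespace character, then zero or more of a word character (captured); then zero or more of a non-digit (lazy), then 1 to 2 of a character in [5-9] (captured as 'val'); then one or more of a literal '5', then one or more of a non-whitespace character.
Walking the string: at [0:15] match '7tju3uf7555n3js', groups = ('7tju3uf75', '5').
2 groups means the one result is a tuple of 2 captured strings — 1 here.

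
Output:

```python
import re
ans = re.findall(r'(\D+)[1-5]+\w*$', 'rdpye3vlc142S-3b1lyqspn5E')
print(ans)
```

['S-']

With a single group, `findall` returns only what that group captured — 1 item.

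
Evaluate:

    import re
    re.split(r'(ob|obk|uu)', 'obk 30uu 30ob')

['', 'ob', 'k 30', 'uu', ' 30', 'ob', '']

Alternation tries branches left to right and keeps the first one that lets the overall match succeed at that position.
Matches to split on: at [0:2] → 'ob'; at [6:8] → 'uu'; at [11:13] → 'ob'.
Because the pattern has a capturing group, `split` also inserts each captured text between the pieces.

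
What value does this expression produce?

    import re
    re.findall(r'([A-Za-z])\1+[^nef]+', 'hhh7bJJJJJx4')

['h']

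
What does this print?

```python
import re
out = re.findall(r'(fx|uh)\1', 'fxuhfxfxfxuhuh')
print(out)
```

['fx', 'uh']

`\1` is not a pattern — it's the concrete string captured by group 1, re-applied verbatim.
`findall` collects group 1 from each match (2 total).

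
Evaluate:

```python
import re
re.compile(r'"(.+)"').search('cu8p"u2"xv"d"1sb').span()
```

(4, 13)

`re.search` tries every starting position until one works.
The match spans [4:13] → '"u2"xv"d"'.
Captured: group 1 = 'u2"xv"d'.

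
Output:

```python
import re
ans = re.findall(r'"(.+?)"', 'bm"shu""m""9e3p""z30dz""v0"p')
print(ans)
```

['shu', 'm', '9e3p', 'z30dz', 'v0']

Scanning left to right: at [2:7] match '"shu"', group 1 = 'shu'; at [7:10] match '"m"', group 1 = 'm'; at [10:16] match '"9e3p"', group 1 = '9e3p'; at [16:23] match '"z30dz"', group 1 = 'z30dz'; at [23:27] match '"v0"', group 1 = 'v0'.
`findall` collects group 1 from each match (5 total).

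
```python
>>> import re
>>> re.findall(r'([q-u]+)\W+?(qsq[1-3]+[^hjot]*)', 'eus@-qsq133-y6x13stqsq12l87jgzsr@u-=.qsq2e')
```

[('us', 'qsq133-y6x13s'), ('u', 'qsq2e')]

This matches one or more of a character in [q-u] (captured); then one or more of a non-word character (lazy); then the literal 'qsq', then one or more of a character in [1-3], then zero or more of any character except [hjot] (captured).
2 groups means each result is a tuple of 2 captured strings — 2 here.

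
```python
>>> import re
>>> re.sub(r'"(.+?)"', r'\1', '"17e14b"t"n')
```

'17e14bt"n'

Matches: at [0:8] → '"17e14b"'.
Each match is replaced using the text its own group 1 captured.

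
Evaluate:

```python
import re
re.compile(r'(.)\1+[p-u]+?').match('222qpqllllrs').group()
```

`re.match` won't scan ahead — the pattern has to work from the very first character.
The match spans [0:4] → '222q'.

'222q'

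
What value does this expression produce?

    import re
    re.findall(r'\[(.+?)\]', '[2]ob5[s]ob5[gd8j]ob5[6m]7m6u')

['2', 's', 'gd8j', '6m']

Scanning left to right: at [0:3] match '[2]', group 1 = '2'; at [6:9] match '[s]', group 1 = 's'; at [12:18] match '[gd8j]', group 1 = 'gd8j'; at [21:25] match '[6m]', group 1 = '6m'.
One capturing group, so `findall` returns just the captured substring from each match — 4 in all.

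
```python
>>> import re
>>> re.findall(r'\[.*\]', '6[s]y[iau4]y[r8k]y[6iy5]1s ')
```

['[s]y[iau4]y[r8k]y[6iy5]']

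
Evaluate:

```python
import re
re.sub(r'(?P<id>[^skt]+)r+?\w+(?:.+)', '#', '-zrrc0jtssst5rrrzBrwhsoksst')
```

Pattern: one or more of any character except [skt] (captured as 'id'); then one or more of a literal 'r' (lazy), then one or more of a word character; then one or more of any character (non-capturing group).
Matches: at [0:27] → '-zrrc0jtssst5rrrzBrwhsoksst'.
Each match is replaced by '#'.

'#'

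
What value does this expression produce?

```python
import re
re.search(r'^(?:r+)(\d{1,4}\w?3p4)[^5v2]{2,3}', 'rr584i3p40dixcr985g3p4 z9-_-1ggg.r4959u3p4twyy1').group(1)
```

'584i3p4'

This matches anchored at the start of the string; then one or more of a literal 'r' (non-capturing group); then 1 to 4 of a digit, then optionally a word character, then the literal '3p4' (captured); then 2 to 3 of any character except [5v2].
`re.search` scans for the first position where the pattern succeeds.
The match spans [0:12] → 'rr584i3p40di'.
Captured: group 1 = '584i3p4'.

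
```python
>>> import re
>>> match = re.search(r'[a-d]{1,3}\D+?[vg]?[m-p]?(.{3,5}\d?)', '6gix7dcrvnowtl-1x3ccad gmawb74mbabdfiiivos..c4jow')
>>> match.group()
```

Pattern: 1 to 3 of a character in [a-d]; then one or more of a non-digit (lazy), then optionally one of [vg], then optionally a character in [m-p]; then 3 to 5 of any character, then optionally a digit (captured).
With the lazy modifier that quantifier settles for the fewest repetitions that let the rest of the pattern succeed (the atoms after it are unaffected and can still be greedy).
`search` walks the string left to right and returns the first match it finds.
The match spans [5:16] → 'dcrvnowtl-1'.
Captured: group 1 = 'owtl-1'.

'dcrvnowtl-1'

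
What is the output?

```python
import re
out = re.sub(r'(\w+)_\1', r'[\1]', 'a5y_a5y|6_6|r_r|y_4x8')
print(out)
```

[a5y]|[6]|[r]|y_4x8

`\1` has to match the exact text group 1 already captured.
Matches: at [0:7] → 'a5y_a5y'; at [8:11] → '6_6'; at [12:15] → 'r_r'.
The replacement refers to a captured group, so each match is rewritten using its own captured text.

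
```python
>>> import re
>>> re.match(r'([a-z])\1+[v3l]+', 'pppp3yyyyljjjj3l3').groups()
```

`\1` has to match the exact text group 1 already captured.
With `match`, the pattern is implicitly anchored at the beginning.
The match spans [0:5] → 'pppp3'.
Captured: group 1 = 'p'.

('p',)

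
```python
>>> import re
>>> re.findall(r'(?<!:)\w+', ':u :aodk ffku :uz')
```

The negative lookaround is zero-width — it rules out positions where the adjacent text would match, without consuming anything.
Scanning left to right: at [5:8] → 'odk'; at [9:13] → 'ffku'; at [16:17] → 'z'.
No capturing groups, so `findall` returns the 3 full match strings.

['odk', 'ffku', 'z']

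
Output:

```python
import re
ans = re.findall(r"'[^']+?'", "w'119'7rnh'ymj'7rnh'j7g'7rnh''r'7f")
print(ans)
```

Scanning left to right: at [1:6] → "'119'"; at [10:15] → "'ymj'"; at [19:24] → "'j7g'"; at [29:32] → "'r'".
No capturing groups, so `findall` returns the 4 full match strings.

["'119'", "'ymj'", "'j7g'", "'r'"]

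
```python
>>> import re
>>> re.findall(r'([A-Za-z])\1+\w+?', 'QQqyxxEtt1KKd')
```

['Q', 'x', 't', 'K']

A backreference is literal: `\1` must see the identical characters the first group matched.
Matches: at [0:3] match 'QQq', group 1 = 'Q'; at [4:7] match 'xxE', group 1 = 'x'; at [7:10] match 'tt1', group 1 = 't'; at [10:13] match 'KKd', group 1 = 'K'.
With a single group, `findall` returns only what that group captured — 4 items.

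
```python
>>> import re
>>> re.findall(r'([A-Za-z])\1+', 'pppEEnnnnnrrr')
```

['p', 'E', 'n', 'r']

A backreference is literal: `\1` must see the identical characters the first group matched.
With a single group, `findall` returns only what that group captured — 4 items.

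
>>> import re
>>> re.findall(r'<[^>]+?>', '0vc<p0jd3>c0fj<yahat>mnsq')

['<p0jd3>', '<yahat>']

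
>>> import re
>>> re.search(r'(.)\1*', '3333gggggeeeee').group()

'3333'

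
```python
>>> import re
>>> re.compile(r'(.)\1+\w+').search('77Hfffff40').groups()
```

('7',)

A backreference is literal: `\1` must see the identical characters the first group matched.
`search` walks the string left to right and returns the first match it finds.
The match spans [0:10] → '77Hfffff40'.
Captured: group 1 = '7'.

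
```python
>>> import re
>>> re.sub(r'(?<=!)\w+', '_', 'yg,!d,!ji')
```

'yg,!_,!_'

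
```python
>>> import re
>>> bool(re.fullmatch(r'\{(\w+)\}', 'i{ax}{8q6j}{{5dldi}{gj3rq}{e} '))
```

False

`fullmatch` succeeds only if the pattern covers the string from start to end.
Here the pattern can't cover the whole string, so the call returns None, and `bool(None)` is False.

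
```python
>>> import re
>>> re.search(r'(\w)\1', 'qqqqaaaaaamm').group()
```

`\1` is not a pattern — it's the concrete string captured by group 1, re-applied verbatim.
The match spans [0:2] → 'qq'.

'qq'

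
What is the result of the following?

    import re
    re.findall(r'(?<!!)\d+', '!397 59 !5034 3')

The negative lookaround is zero-width — it rules out positions where the adjacent text would match, without consuming anything.
Walking the string: at [2:4] → '97'; at [5:7] → '59'; at [10:13] → '034'; at [14:15] → '3'.
`findall` yields the raw match text (4 of them) because the pattern has no groups.

['97', '59', '034', '3']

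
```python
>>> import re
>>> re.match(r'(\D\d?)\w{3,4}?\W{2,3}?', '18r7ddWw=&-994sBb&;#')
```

None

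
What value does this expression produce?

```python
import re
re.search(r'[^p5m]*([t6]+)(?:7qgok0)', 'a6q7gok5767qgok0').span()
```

(8, 16)

The pattern matches zero or more of any character except [p5m]; then one or more of one of [t6] (captured); then the literal '7qg', then the literal 'ok0' (non-capturing group).
`search` walks the string left to right and returns the first match it finds.
The match spans [8:16] → '767qgok0'.
Captured: group 1 = '6'.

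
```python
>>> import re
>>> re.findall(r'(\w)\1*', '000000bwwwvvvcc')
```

After group 1 captures some text, `\1` only succeeds where that same text appears again.
`findall` collects group 1 from each match (5 total).

['0', 'b', 'w', 'v', 'c']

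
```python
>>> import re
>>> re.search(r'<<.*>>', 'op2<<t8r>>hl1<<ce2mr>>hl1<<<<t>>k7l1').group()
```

'<<t8r>>hl1<<ce2mr>>hl1<<<<t>>'

The match spans [3:32] → '<<t8r>>hl1<<ce2mr>>hl1<<<<t>>'.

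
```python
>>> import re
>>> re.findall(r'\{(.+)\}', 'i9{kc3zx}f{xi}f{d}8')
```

['kc3zx}f{xi}f{d']

Scanning left to right: at [2:18] match '{kc3zx}f{xi}f{d}', group 1 = 'kc3zx}f{xi}f{d'.
Because there's exactly one group, `findall` drops the full match and keeps group 1 from the one hit.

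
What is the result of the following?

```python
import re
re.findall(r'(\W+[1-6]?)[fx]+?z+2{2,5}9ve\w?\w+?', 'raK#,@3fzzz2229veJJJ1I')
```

['#,@3']

The pattern matches one or more of a non-word character, then optionally a character in [1-6] (captured); then one or more of one of [fx] (lazy); then one or more of a literal 'z', then 2 to 5 of a literal '2'; then the literal '9ve', then optionally a word character, then one or more of a word character (lazy).
`findall` collects group 1 from the one match (1 total).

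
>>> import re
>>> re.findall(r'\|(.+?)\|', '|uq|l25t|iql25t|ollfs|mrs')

['uq', 'iql25t']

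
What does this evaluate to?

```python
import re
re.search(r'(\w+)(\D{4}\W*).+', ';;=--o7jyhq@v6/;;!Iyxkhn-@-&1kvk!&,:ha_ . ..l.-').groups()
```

The pattern matches one or more of a word character (captured); then exactly 4 of a non-digit, then zero or more of a non-word character (captured); then one or more of any character.
Unlike `match`, `search` isn't anchored — it looks for the pattern anywhere in the string.
The match spans [5:47] → 'o7jyhq@v6/;;!Iyxkhn-@-&1kvk!&,:ha_ . ..l.-'.
Captured: group 1 = 'o7jy', group 2 = 'hq@v'.

('o7jy', 'hq@v')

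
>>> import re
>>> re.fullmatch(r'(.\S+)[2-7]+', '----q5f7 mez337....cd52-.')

The pattern matches any character, then one or more of a non-whitespace character (captured); then one or more of a character in [2-7].
`fullmatch` succeeds only if the pattern covers the string from start to end.
Here the string isn't matched end-to-end, so the call returns None.

None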